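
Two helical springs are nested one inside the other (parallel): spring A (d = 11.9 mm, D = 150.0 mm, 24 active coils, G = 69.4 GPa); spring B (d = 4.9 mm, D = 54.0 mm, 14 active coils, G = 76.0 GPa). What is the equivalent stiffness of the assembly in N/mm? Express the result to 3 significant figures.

k_A = Gd⁴/(8D³N_a) = (69.4×10³)(11.9⁴)/(8·150.0³·24) = 2.1477 N/mm
k_B = Gd⁴/(8D³N_a) = (76.0×10³)(4.9⁴)/(8·54.0³·14) = 2.4843 N/mm
Parallel: k_eq = 2.1477 + 2.4843 = 4.632 N/mm

4.63 N/mm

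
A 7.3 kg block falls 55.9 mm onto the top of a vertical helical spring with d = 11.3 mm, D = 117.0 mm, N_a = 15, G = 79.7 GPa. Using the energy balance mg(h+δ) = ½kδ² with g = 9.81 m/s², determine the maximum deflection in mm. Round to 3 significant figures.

46.6 mm

k = Gd⁴/(8D³N_a) = (79.7×10³)(11.3⁴)/(8·117.0³·15) = 6.7613 N/mm
W = mg = 7.3 × 9.81 = 71.613 N
½kδ² − Wδ − Wh = 0 → δ = (W + √(W² + 2kWh))/k
δ = (71.613 + √(5128.4 + 54133.6))/6.7613 = (71.613 + 243.44)/6.7613 = 46.596 mm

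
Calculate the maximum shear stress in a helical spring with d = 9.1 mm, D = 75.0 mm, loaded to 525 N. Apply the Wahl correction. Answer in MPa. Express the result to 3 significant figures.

157 MPa

Spring index C = D/d = 75.0/9.1 = 8.2418
K_W = (4C−1)/(4C−4) + 0.615/C = 31.967/28.967 + 0.0746 = 1.1782
τ₀ = 8FD/(πd³) = 8·525·75.0/(π·9.1³) = 315000/2367.4 = 133.06 MPa
τ_max = K·τ₀ = 1.1782 × 133.06 = 156.77 MPa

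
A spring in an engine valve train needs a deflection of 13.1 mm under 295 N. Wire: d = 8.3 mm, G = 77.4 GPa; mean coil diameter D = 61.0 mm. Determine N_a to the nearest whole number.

Required rate k = F/δ = 295/13.1 = 22.519 N/mm
N_a = Gd⁴/(8D³k) = (77.4×10³ × 8.3⁴)/(8 × 61.0³ × 22.519)
    = 3.67327e+08 / 4.08912e+07 = 8.983 → 9 coils

9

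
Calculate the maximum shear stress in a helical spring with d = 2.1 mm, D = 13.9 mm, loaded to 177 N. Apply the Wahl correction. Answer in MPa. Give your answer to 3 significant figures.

830 MPa

Spring index C = D/d = 13.9/2.1 = 6.6190
K_W = (4C−1)/(4C−4) + 0.615/C = 25.476/22.476 + 0.0929 = 1.2264
τ₀ = 8FD/(πd³) = 8·177·13.9/(π·2.1³) = 19682.4/29.094 = 676.5 MPa
τ_max = K·τ₀ = 1.2264 × 676.5 = 829.66 MPa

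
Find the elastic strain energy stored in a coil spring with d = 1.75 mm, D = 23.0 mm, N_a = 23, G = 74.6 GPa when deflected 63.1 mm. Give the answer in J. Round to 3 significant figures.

0.622 J

k = Gd⁴/(8D³N_a) = (74.6×10³)(1.75⁴)/(8·23.0³·23) = 0.31253 N/mm
U = ½kδ² = 0.5 × 0.31253 × 63.1² = 622.18 N·mm = 0.62218 J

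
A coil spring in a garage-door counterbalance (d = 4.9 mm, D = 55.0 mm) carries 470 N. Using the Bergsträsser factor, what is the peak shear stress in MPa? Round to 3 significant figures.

626 MPa

Spring index C = D/d = 55.0/4.9 = 11.2245
K_B = (4C+2)/(4C−3) = 46.898/41.898 = 1.1193
τ₀ = 8FD/(πd³) = 8·470·55.0/(π·4.9³) = 206800/369.61 = 559.52 MPa
τ_max = K·τ₀ = 1.1193 × 559.52 = 626.29 MPa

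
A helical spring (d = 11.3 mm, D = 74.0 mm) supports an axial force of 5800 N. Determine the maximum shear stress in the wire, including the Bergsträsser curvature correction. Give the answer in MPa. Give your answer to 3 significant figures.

921 MPa

Spring index C = D/d = 74.0/11.3 = 6.5487
K_B = (4C+2)/(4C−3) = 28.195/23.195 = 1.2156
τ₀ = 8FD/(πd³) = 8·5800·74.0/(π·11.3³) = 3.4336e+06/4533 = 757.47 MPa
τ_max = K·τ₀ = 1.2156 × 757.47 = 920.75 MPa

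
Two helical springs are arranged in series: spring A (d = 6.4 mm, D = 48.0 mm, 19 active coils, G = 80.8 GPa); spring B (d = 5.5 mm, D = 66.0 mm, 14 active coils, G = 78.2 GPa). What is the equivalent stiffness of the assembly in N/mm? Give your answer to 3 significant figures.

k_A = Gd⁴/(8D³N_a) = (80.8×10³)(6.4⁴)/(8·48.0³·19) = 8.0642 N/mm
k_B = Gd⁴/(8D³N_a) = (78.2×10³)(5.5⁴)/(8·66.0³·14) = 2.2223 N/mm
Series: 1/k_eq = 1/8.0642 + 1/2.2223 = 0.57398; k_eq = 1.7422 N/mm

1.74 N/mm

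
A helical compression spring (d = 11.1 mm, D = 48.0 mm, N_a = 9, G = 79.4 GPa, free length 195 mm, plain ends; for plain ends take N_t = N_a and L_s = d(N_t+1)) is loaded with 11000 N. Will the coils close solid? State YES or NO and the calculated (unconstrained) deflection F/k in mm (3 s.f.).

k = Gd⁴/(8D³N_a) = (79.4×10³)(11.1⁴)/(8·48.0³·9) = 151.38 N/mm
N_t = 9; L_s = 11.1·10 = 111 mm; δ_solid = L₀ − L_s = 195 − 111 = 84 mm
δ = F/k = 11000/151.38 = 72.667 mm
δ < δ_solid → spring does not go solid

NO, δ = 72.7 mm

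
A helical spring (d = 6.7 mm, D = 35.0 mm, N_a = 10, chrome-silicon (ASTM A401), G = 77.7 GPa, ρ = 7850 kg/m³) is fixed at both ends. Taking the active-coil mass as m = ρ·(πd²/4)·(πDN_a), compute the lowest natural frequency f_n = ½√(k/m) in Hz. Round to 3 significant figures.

194 Hz

k = Gd⁴/(8D³N_a) = (77.7×10³)(6.7⁴)/(8·35.0³·10) = 45.648 N/mm = 45648 N/m
Wire length L = πDN_a = π·35.0·10 = 1099.6 mm
m = ρ·(πd²/4)·L = 7850 × 35.257×10⁻⁶ m² × 1.0996 m = 0.30432 kg
f_n = ½√(k/m) = 0.5·√(45648/0.30432) = 0.5·√(1.5e+05) = 193.65 Hz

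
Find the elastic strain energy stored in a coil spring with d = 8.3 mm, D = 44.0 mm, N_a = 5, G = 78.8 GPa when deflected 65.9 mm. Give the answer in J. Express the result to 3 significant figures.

k = Gd⁴/(8D³N_a) = (78.8×10³)(8.3⁴)/(8·44.0³·5) = 109.75 N/mm
U = ½kδ² = 0.5 × 109.75 × 65.9² = 2.3832e+05 N·mm = 238.32 J

238 J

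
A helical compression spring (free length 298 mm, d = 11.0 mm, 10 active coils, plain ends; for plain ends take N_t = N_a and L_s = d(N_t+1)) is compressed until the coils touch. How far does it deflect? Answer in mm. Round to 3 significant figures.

N_t = 10; L_s = 11.0·11 = 121 mm
δ_solid = L₀ − L_s = 298 − 121 = 177 mm

177 mm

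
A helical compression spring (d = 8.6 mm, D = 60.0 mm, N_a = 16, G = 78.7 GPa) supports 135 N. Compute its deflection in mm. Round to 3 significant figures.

k = Gd⁴/(8D³N_a) = (78.7×10³)(8.6⁴)/(8·60.0³·16) = 15.571 N/mm
δ = F/k = 135 / 15.571 = 8.6702 mm

8.67 mm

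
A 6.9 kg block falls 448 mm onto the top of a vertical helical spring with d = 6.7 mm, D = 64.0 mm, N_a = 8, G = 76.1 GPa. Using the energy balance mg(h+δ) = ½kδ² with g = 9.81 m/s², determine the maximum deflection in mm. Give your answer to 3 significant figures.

89.2 mm

k = Gd⁴/(8D³N_a) = (76.1×10³)(6.7⁴)/(8·64.0³·8) = 9.1404 N/mm
W = mg = 6.9 × 9.81 = 67.689 N
½kδ² − Wδ − Wh = 0 → δ = (W + √(W² + 2kWh))/k
δ = (67.689 + √(4581.8 + 554358))/9.1404 = (67.689 + 747.62)/9.1404 = 89.199 mm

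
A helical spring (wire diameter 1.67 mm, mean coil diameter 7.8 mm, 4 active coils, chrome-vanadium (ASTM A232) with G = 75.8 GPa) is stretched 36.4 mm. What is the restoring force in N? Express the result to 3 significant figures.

1410 N

k = Gd⁴/(8D³N_a) = (75.8×10³)(1.67⁴)/(8·7.8³·4) = 38.824 N/mm
F = k·δ = 38.824 × 36.4 = 1413.2 N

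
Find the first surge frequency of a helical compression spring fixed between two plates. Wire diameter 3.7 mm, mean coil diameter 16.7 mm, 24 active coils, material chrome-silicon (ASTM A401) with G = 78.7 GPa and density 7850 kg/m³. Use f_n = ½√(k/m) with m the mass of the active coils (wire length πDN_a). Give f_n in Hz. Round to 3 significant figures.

197 Hz

k = Gd⁴/(8D³N_a) = (78.7×10³)(3.7⁴)/(8·16.7³·24) = 16.494 N/mm = 16494 N/m
Wire length L = πDN_a = π·16.7·24 = 1259.2 mm
m = ρ·(πd²/4)·L = 7850 × 10.752×10⁻⁶ m² × 1.2592 m = 0.10628 kg
f_n = ½√(k/m) = 0.5·√(16494/0.10628) = 0.5·√(1.552e+05) = 196.98 Hz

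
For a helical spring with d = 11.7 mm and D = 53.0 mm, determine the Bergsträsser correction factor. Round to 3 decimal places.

1.331

C = D/d = 53.0/11.7 = 4.5299
K_B = (4C+2)/(4C−3) = 20.120/15.120 = 1.3307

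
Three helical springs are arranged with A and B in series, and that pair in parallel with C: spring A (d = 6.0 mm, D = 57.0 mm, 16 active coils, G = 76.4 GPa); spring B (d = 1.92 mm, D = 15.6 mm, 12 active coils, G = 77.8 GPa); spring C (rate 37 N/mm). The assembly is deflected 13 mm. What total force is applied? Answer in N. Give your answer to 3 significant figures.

k_A = Gd⁴/(8D³N_a) = (76.4×10³)(6.0⁴)/(8·57.0³·16) = 4.177 N/mm
k_B = Gd⁴/(8D³N_a) = (77.8×10³)(1.92⁴)/(8·15.6³·12) = 2.9009 N/mm
Springs A,B series: k_AB = 1/(1/4.177+1/2.9009) = 1.712 N/mm; parallel with C: k_eq = 1.712+37 = 38.712 N/mm
F = k_eq·δ = 38.712·13 = 503.26 N

503 N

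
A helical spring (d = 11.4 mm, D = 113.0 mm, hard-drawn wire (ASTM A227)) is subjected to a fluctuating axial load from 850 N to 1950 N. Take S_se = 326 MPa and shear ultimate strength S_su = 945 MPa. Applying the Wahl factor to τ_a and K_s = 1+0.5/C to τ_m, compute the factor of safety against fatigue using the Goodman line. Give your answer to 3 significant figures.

1.48

C = D/d = 113.0/11.4 = 9.9123; K_W = (4C−1)/(4C−4)+0.615/C = 1.1462; K_s = 1+0.5/C = 1.0504
F_a = (F_max−F_min)/2 = 550 N; F_m = (F_max+F_min)/2 = 1400 N
τ_a = K_W·8F_aD/(πd³) = 1.1462 × 106.82 = 122.44 MPa
τ_m = K_s·8F_mD/(πd³) = 1.0504 × 271.91 = 285.63 MPa
Goodman: 1/n_f = τ_a/S_se + τ_m/S_su = 122.44/326 + 285.63/945 = 0.37559 + 0.30225 = 0.67784
n_f = 1/0.67784 = 1.475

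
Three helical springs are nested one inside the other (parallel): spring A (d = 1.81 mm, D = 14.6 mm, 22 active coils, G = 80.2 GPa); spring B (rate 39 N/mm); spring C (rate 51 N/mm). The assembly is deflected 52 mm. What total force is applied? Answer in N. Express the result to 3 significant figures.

k_A = Gd⁴/(8D³N_a) = (80.2×10³)(1.81⁴)/(8·14.6³·22) = 1.5715 N/mm
Parallel: k_eq = 1.5715 + 39 + 51 = 91.572 N/mm
F = k_eq·δ = 91.572·52 = 4761.7 N

4760 N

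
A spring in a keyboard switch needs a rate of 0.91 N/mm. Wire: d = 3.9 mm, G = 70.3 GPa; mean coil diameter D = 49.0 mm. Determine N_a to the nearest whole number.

19

N_a = Gd⁴/(8D³k) = (70.3×10³ × 3.9⁴)/(8 × 49.0³ × 0.91)
    = 1.62635e+07 / 856485 = 18.99 → 19 coils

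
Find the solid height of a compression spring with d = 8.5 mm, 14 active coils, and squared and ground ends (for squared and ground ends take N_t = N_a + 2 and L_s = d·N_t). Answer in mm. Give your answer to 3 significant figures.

136 mm

squared and ground ends: N_t = N_a + 2 = 14 + 2 = 16
L_s = d·N_t = 8.5 × 16 = 136 mm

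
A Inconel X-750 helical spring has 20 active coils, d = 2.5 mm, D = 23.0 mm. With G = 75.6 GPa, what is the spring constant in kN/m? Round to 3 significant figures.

k = Gd⁴/(8D³N_a) = (75.6×10³ × 2.5⁴) / (8 × 23.0³ × 20)
  = 2.95312e+06 / 1.94672e+06 = 1.517 N/mm

1.52 kN/m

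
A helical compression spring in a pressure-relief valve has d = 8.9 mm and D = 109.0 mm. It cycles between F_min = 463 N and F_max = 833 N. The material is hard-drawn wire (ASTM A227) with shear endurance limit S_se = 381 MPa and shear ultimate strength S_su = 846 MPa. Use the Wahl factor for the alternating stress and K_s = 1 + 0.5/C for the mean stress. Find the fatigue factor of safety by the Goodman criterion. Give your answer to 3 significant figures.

1.90

C = D/d = 109.0/8.9 = 12.2472; K_W = (4C−1)/(4C−4)+0.615/C = 1.1169; K_s = 1+0.5/C = 1.0408
F_a = (F_max−F_min)/2 = 185 N; F_m = (F_max+F_min)/2 = 648 N
τ_a = K_W·8F_aD/(πd³) = 1.1169 × 72.84 = 81.355 MPa
τ_m = K_s·8F_mD/(πd³) = 1.0408 × 255.14 = 265.55 MPa
Goodman: 1/n_f = τ_a/S_se + τ_m/S_su = 81.355/381 + 265.55/846 = 0.21353 + 0.31389 = 0.52742
n_f = 1/0.52742 = 1.896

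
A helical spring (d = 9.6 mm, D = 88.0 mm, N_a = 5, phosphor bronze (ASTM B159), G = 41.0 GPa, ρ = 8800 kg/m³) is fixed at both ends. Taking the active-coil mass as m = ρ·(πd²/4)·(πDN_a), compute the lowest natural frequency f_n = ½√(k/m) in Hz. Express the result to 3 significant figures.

k = Gd⁴/(8D³N_a) = (41.0×10³)(9.6⁴)/(8·88.0³·5) = 12.775 N/mm = 12775 N/m
Wire length L = πDN_a = π·88.0·5 = 1382.3 mm
m = ρ·(πd²/4)·L = 8800 × 72.382×10⁻⁶ m² × 1.3823 m = 0.88048 kg
f_n = ½√(k/m) = 0.5·√(12775/0.88048) = 0.5·√(14509) = 60.227 Hz

60.2 Hz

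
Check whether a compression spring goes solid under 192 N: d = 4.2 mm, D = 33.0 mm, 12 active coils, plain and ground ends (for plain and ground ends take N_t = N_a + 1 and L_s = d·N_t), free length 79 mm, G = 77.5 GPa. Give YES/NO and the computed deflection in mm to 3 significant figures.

k = Gd⁴/(8D³N_a) = (77.5×10³)(4.2⁴)/(8·33.0³·12) = 6.9901 N/mm
N_t = 13; L_s = 4.2·13 = 54.6 mm; δ_solid = L₀ − L_s = 79 − 54.6 = 24.4 mm
δ = F/k = 192/6.9901 = 27.467 mm
δ ≥ δ_solid → spring goes solid

YES, δ = 27.5 mm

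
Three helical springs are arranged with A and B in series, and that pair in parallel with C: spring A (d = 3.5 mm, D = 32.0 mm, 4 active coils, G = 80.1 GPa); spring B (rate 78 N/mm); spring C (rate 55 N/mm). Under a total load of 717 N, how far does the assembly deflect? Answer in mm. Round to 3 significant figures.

11.0 mm

k_A = Gd⁴/(8D³N_a) = (80.1×10³)(3.5⁴)/(8·32.0³·4) = 11.463 N/mm
Springs A,B series: k_AB = 1/(1/11.463+1/78) = 9.9944 N/mm; parallel with C: k_eq = 9.9944+55 = 64.994 N/mm
δ = F/k_eq = 717/64.994 = 11.032 mm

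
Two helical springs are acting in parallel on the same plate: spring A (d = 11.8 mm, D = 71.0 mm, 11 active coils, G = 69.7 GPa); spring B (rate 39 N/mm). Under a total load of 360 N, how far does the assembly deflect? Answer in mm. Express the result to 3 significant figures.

4.40 mm

k_A = Gd⁴/(8D³N_a) = (69.7×10³)(11.8⁴)/(8·71.0³·11) = 42.905 N/mm
Parallel: k_eq = 42.905 + 39 = 81.905 N/mm
δ = F/k_eq = 360/81.905 = 4.3954 mm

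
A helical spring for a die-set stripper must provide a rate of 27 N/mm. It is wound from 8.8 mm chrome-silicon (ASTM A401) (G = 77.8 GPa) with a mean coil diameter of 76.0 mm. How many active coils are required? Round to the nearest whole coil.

5

N_a = Gd⁴/(8D³k) = (77.8×10³ × 8.8⁴)/(8 × 76.0³ × 27)
    = 4.66563e+08 / 9.48188e+07 = 4.921 → 5 coils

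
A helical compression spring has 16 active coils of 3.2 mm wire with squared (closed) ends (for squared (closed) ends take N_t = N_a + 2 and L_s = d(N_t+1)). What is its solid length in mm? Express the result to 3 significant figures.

squared (closed) ends: N_t = N_a + 2 = 16 + 2 = 18
L_s = d·(N_t+1) = 3.2 × 19 = 60.8 mm

60.8 mm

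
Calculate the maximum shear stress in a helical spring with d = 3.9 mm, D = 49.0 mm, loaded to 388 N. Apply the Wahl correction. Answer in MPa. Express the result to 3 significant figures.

Spring index C = D/d = 49.0/3.9 = 12.5641
K_W = (4C−1)/(4C−4) + 0.615/C = 49.256/46.256 + 0.0489 = 1.1138
τ₀ = 8FD/(πd³) = 8·388·49.0/(π·3.9³) = 152096/186.36 = 816.16 MPa
τ_max = K·τ₀ = 1.1138 × 816.16 = 909.04 MPa

909 MPa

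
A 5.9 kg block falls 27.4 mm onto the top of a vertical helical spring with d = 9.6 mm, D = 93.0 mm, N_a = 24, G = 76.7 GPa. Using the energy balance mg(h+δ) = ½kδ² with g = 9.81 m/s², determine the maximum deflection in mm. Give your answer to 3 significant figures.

k = Gd⁴/(8D³N_a) = (76.7×10³)(9.6⁴)/(8·93.0³·24) = 4.2182 N/mm
W = mg = 5.9 × 9.81 = 57.879 N
½kδ² − Wδ − Wh = 0 → δ = (W + √(W² + 2kWh))/k
δ = (57.879 + √(3350 + 13379.3))/4.2182 = (57.879 + 129.34)/4.2182 = 44.384 mm

44.4 mm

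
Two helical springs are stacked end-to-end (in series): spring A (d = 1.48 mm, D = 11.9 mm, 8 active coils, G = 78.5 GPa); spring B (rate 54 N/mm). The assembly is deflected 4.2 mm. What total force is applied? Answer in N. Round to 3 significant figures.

k_A = Gd⁴/(8D³N_a) = (78.5×10³)(1.48⁴)/(8·11.9³·8) = 3.4922 N/mm
Series: 1/k_eq = 1/3.4922 + 1/54 = 0.30487; k_eq = 3.2801 N/mm
F = k_eq·δ = 3.2801·4.2 = 13.776 N

13.8 N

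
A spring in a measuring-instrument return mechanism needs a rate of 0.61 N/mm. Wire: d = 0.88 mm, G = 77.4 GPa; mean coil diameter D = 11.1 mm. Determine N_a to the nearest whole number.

N_a = Gd⁴/(8D³k) = (77.4×10³ × 0.88⁴)/(8 × 11.1³ × 0.61)
    = 46416.4 / 6674.04 = 6.955 → 7 coils

7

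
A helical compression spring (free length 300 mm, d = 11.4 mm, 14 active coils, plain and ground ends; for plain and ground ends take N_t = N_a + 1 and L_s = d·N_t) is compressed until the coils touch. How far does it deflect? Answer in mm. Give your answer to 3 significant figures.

129 mm

N_t = 15; L_s = 11.4·15 = 171 mm
δ_solid = L₀ − L_s = 300 − 171 = 129 mm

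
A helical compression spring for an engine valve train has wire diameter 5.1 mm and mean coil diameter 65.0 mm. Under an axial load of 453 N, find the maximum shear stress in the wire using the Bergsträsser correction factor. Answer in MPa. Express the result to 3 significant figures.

624 MPa

Spring index C = D/d = 65.0/5.1 = 12.7451
K_B = (4C+2)/(4C−3) = 52.980/47.980 = 1.1042
τ₀ = 8FD/(πd³) = 8·453·65.0/(π·5.1³) = 235560/416.74 = 565.25 MPa
τ_max = K·τ₀ = 1.1042 × 565.25 = 624.16 MPa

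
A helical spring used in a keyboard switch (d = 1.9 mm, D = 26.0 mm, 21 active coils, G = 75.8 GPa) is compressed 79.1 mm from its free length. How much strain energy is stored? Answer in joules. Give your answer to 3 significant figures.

1.05 J

k = Gd⁴/(8D³N_a) = (75.8×10³)(1.9⁴)/(8·26.0³·21) = 0.33454 N/mm
U = ½kδ² = 0.5 × 0.33454 × 79.1² = 1046.6 N·mm = 1.0466 J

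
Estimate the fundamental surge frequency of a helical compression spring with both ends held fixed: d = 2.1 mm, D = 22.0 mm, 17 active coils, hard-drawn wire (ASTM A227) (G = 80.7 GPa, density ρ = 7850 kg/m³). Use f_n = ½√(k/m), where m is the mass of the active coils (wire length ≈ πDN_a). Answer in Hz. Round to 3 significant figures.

92.1 Hz

k = Gd⁴/(8D³N_a) = (80.7×10³)(2.1⁴)/(8·22.0³·17) = 1.0838 N/mm = 1083.8 N/m
Wire length L = πDN_a = π·22.0·17 = 1175 mm
m = ρ·(πd²/4)·L = 7850 × 3.4636×10⁻⁶ m² × 1.175 m = 0.031946 kg
f_n = ½√(k/m) = 0.5·√(1083.8/0.031946) = 0.5·√(33925) = 92.094 Hz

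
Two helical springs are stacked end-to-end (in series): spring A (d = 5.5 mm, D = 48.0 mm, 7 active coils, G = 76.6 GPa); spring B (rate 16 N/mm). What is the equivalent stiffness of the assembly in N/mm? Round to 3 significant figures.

6.63 N/mm

k_A = Gd⁴/(8D³N_a) = (76.6×10³)(5.5⁴)/(8·48.0³·7) = 11.318 N/mm
Series: 1/k_eq = 1/11.318 + 1/16 = 0.15086; k_eq = 6.6289 N/mm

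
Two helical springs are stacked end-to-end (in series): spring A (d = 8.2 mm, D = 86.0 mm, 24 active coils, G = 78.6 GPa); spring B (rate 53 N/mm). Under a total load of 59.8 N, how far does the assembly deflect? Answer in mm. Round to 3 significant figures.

k_A = Gd⁴/(8D³N_a) = (78.6×10³)(8.2⁴)/(8·86.0³·24) = 2.9099 N/mm
Series: 1/k_eq = 1/2.9099 + 1/53 = 0.36252; k_eq = 2.7585 N/mm
δ = F/k_eq = 59.8/2.7585 = 21.679 mm

21.7 mm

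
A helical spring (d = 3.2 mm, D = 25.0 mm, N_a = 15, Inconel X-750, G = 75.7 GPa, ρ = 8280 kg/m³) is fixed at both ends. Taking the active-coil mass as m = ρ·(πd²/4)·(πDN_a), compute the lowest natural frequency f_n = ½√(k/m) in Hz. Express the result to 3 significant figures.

k = Gd⁴/(8D³N_a) = (75.7×10³)(3.2⁴)/(8·25.0³·15) = 4.2335 N/mm = 4233.5 N/m
Wire length L = πDN_a = π·25.0·15 = 1178.1 mm
m = ρ·(πd²/4)·L = 8280 × 8.0425×10⁻⁶ m² × 1.1781 m = 0.078452 kg
f_n = ½√(k/m) = 0.5·√(4233.5/0.078452) = 0.5·√(53963) = 116.15 Hz

116 Hz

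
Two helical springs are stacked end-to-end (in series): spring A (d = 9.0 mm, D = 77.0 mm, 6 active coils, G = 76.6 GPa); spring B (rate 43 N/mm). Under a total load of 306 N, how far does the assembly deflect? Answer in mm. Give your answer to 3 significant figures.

k_A = Gd⁴/(8D³N_a) = (76.6×10³)(9.0⁴)/(8·77.0³·6) = 22.934 N/mm
Series: 1/k_eq = 1/22.934 + 1/43 = 0.066859; k_eq = 14.957 N/mm
δ = F/k_eq = 306/14.957 = 20.459 mm

20.5 mm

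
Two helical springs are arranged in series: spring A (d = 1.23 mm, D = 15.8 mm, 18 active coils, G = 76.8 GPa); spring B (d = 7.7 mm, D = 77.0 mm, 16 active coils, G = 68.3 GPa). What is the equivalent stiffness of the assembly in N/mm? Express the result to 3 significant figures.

0.288 N/mm

k_A = Gd⁴/(8D³N_a) = (76.8×10³)(1.23⁴)/(8·15.8³·18) = 0.30949 N/mm
k_B = Gd⁴/(8D³N_a) = (68.3×10³)(7.7⁴)/(8·77.0³·16) = 4.1087 N/mm
Series: 1/k_eq = 1/0.30949 + 1/4.1087 = 3.4745; k_eq = 0.28781 N/mm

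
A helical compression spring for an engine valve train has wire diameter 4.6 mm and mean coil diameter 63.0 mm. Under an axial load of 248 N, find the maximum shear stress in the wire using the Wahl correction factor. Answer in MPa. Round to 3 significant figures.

Spring index C = D/d = 63.0/4.6 = 13.6957
K_W = (4C−1)/(4C−4) + 0.615/C = 53.783/50.783 + 0.0449 = 1.1040
τ₀ = 8FD/(πd³) = 8·248·63.0/(π·4.6³) = 124992/305.79 = 408.75 MPa
τ_max = K·τ₀ = 1.1040 × 408.75 = 451.25 MPa

451 MPa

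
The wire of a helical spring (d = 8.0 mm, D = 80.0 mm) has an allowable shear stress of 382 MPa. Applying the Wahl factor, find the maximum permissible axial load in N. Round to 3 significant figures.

839 N

C = D/d = 80.0/8.0 = 10.0000
K_W = (4C−1)/(4C−4) + 0.615/C = 39.000/36.000 + 0.0615 = 1.1448
τ_max = K·8FD/(πd³) → F_max = τ_allow·πd³/(8DK)
F_max = 382·π·8.0³/(8·80.0·1.1448) = 6.1445e+05/732.69 = 838.61 N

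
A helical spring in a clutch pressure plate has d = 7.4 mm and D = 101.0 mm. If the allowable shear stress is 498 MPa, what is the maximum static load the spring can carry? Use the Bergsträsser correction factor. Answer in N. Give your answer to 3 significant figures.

C = D/d = 101.0/7.4 = 13.6486
K_B = (4C+2)/(4C−3) = 56.595/51.595 = 1.0969
τ_max = K·8FD/(πd³) → F_max = τ_allow·πd³/(8DK)
F_max = 498·π·7.4³/(8·101.0·1.0969) = 6.3398e+05/886.3 = 715.31 N

715 N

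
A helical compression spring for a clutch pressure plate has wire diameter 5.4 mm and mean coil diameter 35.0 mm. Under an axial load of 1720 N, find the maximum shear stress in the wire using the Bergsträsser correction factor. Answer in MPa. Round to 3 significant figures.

1190 MPa

Spring index C = D/d = 35.0/5.4 = 6.4815
K_B = (4C+2)/(4C−3) = 27.926/22.926 = 1.2181
τ₀ = 8FD/(πd³) = 8·1720·35.0/(π·5.4³) = 481600/494.69 = 973.54 MPa
τ_max = K·τ₀ = 1.2181 × 973.54 = 1185.9 MPa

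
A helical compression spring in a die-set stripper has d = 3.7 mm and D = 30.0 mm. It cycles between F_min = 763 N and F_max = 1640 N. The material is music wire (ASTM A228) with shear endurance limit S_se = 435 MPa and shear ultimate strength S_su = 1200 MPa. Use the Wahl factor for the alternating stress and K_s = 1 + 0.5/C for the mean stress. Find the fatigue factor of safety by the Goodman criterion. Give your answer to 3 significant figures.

0.294

C = D/d = 30.0/3.7 = 8.1081; K_W = (4C−1)/(4C−4)+0.615/C = 1.1814; K_s = 1+0.5/C = 1.0617
F_a = (F_max−F_min)/2 = 438.5 N; F_m = (F_max+F_min)/2 = 1201.5 N
τ_a = K_W·8F_aD/(πd³) = 1.1814 × 661.34 = 781.28 MPa
τ_m = K_s·8F_mD/(πd³) = 1.0617 × 1812.1 = 1923.8 MPa
Goodman: 1/n_f = τ_a/S_se + τ_m/S_su = 781.28/435 + 1923.8/1200 = 1.79606 + 1.60320 = 3.3993
n_f = 1/3.3993 = 0.2942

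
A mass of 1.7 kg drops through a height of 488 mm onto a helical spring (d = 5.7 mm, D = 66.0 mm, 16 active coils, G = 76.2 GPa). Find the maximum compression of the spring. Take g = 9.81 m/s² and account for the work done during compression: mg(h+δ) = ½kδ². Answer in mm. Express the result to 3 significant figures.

94.3 mm

k = Gd⁴/(8D³N_a) = (76.2×10³)(5.7⁴)/(8·66.0³·16) = 2.1858 N/mm
W = mg = 1.7 × 9.81 = 16.677 N
½kδ² − Wδ − Wh = 0 → δ = (W + √(W² + 2kWh))/k
δ = (16.677 + √(278.12 + 35577.9))/2.1858 = (16.677 + 189.36)/2.1858 = 94.26 mm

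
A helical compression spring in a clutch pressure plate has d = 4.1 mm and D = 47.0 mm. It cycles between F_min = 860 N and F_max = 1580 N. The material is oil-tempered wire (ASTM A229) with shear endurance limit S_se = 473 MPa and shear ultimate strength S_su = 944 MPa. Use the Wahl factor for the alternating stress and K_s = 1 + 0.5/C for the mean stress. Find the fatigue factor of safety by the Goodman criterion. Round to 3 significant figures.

C = D/d = 47.0/4.1 = 11.4634; K_W = (4C−1)/(4C−4)+0.615/C = 1.1253; K_s = 1+0.5/C = 1.0436
F_a = (F_max−F_min)/2 = 360 N; F_m = (F_max+F_min)/2 = 1220 N
τ_a = K_W·8F_aD/(πd³) = 1.1253 × 625.16 = 703.51 MPa
τ_m = K_s·8F_mD/(πd³) = 1.0436 × 2118.6 = 2211 MPa
Goodman: 1/n_f = τ_a/S_se + τ_m/S_su = 703.51/473 + 2211/944 = 1.48733 + 2.34215 = 3.8295
n_f = 1/3.8295 = 0.2611

0.261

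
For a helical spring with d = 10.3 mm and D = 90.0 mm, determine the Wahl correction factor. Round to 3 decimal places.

C = D/d = 90.0/10.3 = 8.7379
K_W = (4C−1)/(4C−4) + 0.615/C = 33.951/30.951 + 0.0704 = 1.1673

1.167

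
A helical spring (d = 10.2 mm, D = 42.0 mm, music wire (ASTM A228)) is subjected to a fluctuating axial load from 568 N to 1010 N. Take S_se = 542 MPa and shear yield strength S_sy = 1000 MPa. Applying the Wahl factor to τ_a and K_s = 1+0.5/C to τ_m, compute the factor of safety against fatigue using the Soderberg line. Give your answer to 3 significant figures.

6.84

C = D/d = 42.0/10.2 = 4.1176; K_W = (4C−1)/(4C−4)+0.615/C = 1.3899; K_s = 1+0.5/C = 1.1214
F_a = (F_max−F_min)/2 = 221 N; F_m = (F_max+F_min)/2 = 789 N
τ_a = K_W·8F_aD/(πd³) = 1.3899 × 22.273 = 30.958 MPa
τ_m = K_s·8F_mD/(πd³) = 1.1214 × 79.518 = 89.174 MPa
Soderberg: 1/n_f = τ_a/S_se + τ_m/S_sy = 30.958/542 + 89.174/1000 = 0.05712 + 0.08917 = 0.14629
n_f = 1/0.14629 = 6.836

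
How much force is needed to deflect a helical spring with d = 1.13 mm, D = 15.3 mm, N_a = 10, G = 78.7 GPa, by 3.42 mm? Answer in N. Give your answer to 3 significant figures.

k = Gd⁴/(8D³N_a) = (78.7×10³)(1.13⁴)/(8·15.3³·10) = 0.44784 N/mm
F = k·δ = 0.44784 × 3.42 = 1.5316 N

1.53 N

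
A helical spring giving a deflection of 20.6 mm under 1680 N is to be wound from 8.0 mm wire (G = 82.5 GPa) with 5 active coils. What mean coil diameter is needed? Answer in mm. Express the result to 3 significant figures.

47.0 mm

Required rate k = F/δ = 1680/20.6 = 81.553 N/mm
D = (Gd⁴/(8N_a·k))^(1/3) = (82.5×10³·8.0⁴/(8·5·81.553))^(1/3)
  = (103589)^(1/3) = 46.9646 mm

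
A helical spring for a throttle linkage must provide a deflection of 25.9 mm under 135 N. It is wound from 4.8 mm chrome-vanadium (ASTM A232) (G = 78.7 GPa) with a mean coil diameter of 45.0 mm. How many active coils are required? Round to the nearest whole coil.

11

Required rate k = F/δ = 135/25.9 = 5.2124 N/mm
N_a = Gd⁴/(8D³k) = (78.7×10³ × 4.8⁴)/(8 × 45.0³ × 5.2124)
    = 4.17772e+07 / 3.79981e+06 = 10.99 → 11 coils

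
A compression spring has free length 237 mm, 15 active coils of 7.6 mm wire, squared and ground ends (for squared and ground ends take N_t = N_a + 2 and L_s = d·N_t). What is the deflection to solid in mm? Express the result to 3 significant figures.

N_t = 17; L_s = 7.6·17 = 129.2 mm
δ_solid = L₀ − L_s = 237 − 129.2 = 107.8 mm

108 mm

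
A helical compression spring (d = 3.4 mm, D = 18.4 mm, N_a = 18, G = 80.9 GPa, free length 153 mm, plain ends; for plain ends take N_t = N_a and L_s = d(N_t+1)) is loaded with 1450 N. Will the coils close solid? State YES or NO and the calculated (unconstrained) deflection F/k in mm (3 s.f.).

YES, δ = 120 mm

k = Gd⁴/(8D³N_a) = (80.9×10³)(3.4⁴)/(8·18.4³·18) = 12.052 N/mm
N_t = 18; L_s = 3.4·19 = 64.6 mm; δ_solid = L₀ − L_s = 153 − 64.6 = 88.4 mm
δ = F/k = 1450/12.052 = 120.31 mm
δ ≥ δ_solid → spring goes solid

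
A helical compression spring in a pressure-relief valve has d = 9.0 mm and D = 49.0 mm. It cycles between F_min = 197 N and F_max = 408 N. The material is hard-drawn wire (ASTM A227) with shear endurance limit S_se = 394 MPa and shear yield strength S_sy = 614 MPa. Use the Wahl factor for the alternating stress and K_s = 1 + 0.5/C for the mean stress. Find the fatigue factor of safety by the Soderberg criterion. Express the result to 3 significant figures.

C = D/d = 49.0/9.0 = 5.4444; K_W = (4C−1)/(4C−4)+0.615/C = 1.2817; K_s = 1+0.5/C = 1.0918
F_a = (F_max−F_min)/2 = 105.5 N; F_m = (F_max+F_min)/2 = 302.5 N
τ_a = K_W·8F_aD/(πd³) = 1.2817 × 18.058 = 23.145 MPa
τ_m = K_s·8F_mD/(πd³) = 1.0918 × 51.777 = 56.532 MPa
Soderberg: 1/n_f = τ_a/S_se + τ_m/S_sy = 23.145/394 + 56.532/614 = 0.05874 + 0.09207 = 0.15081
n_f = 1/0.15081 = 6.631

6.63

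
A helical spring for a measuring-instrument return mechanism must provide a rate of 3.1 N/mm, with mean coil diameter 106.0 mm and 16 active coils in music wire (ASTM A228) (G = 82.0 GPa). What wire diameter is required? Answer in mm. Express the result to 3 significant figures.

8.71 mm

d = (8D³N_a·k / G)^(1/4) = (8·106.0³·16·3.1 / (82.0×10³))^0.25
  = (5763.4)^0.25 = 8.7130 mm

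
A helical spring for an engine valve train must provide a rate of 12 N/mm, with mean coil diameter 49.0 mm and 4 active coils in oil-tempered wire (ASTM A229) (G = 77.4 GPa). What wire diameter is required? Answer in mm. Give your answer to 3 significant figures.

4.92 mm

d = (8D³N_a·k / G)^(1/4) = (8·49.0³·4·12 / (77.4×10³))^0.25
  = (583.68)^0.25 = 4.9152 mm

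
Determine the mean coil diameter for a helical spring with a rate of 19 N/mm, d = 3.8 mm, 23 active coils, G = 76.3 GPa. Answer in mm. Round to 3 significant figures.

16.6 mm

D = (Gd⁴/(8N_a·k))^(1/3) = (76.3×10³·3.8⁴/(8·23·19))^(1/3)
  = (4550.8)^(1/3) = 16.5715 mm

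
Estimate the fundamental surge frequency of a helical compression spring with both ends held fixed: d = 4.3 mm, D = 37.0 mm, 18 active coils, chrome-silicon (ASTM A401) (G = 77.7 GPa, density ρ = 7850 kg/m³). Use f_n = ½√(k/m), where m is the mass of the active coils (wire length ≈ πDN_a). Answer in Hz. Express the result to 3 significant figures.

k = Gd⁴/(8D³N_a) = (77.7×10³)(4.3⁴)/(8·37.0³·18) = 3.6419 N/mm = 3641.9 N/m
Wire length L = πDN_a = π·37.0·18 = 2092.3 mm
m = ρ·(πd²/4)·L = 7850 × 14.522×10⁻⁶ m² × 2.0923 m = 0.23852 kg
f_n = ½√(k/m) = 0.5·√(3641.9/0.23852) = 0.5·√(15269) = 61.784 Hz

61.8 Hz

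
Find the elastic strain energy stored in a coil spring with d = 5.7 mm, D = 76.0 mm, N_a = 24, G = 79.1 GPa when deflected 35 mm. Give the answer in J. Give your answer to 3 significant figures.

0.607 J

k = Gd⁴/(8D³N_a) = (79.1×10³)(5.7⁴)/(8·76.0³·24) = 0.99068 N/mm
U = ½kδ² = 0.5 × 0.99068 × 35² = 606.79 N·mm = 0.60679 J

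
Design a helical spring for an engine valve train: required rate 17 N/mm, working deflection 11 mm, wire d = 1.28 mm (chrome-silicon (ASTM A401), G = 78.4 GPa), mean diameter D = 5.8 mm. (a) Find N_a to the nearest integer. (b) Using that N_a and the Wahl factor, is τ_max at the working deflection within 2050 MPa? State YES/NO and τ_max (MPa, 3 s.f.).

N_a = Gd⁴/(8D³k) = (78.4×10³)(1.28⁴)/(8·5.8³·17) = 7.931 → N_a = 8
Actual rate k = Gd⁴/(8D³·8) = 16.854 N/mm
Working load F = kδ = 16.854·11 = 185.39 N
C = 5.8/1.28 = 4.5312; K_W = (4C−1)/(4C−4)+0.615/C = 1.3481
τ_max = K_W·8FD/(πd³) = 1.3481·1305.6 = 1760.1 MPa
τ_max ≤ 2050 MPa → acceptable

(a) 8 coils; (b) YES, τ_max = 1760 MPa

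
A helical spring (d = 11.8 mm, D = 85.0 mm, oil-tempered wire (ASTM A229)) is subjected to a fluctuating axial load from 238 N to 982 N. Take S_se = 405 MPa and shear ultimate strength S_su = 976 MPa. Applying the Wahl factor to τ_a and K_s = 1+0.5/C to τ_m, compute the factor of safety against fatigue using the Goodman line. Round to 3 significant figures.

4.27

C = D/d = 85.0/11.8 = 7.2034; K_W = (4C−1)/(4C−4)+0.615/C = 1.2063; K_s = 1+0.5/C = 1.0694
F_a = (F_max−F_min)/2 = 372 N; F_m = (F_max+F_min)/2 = 610 N
τ_a = K_W·8F_aD/(πd³) = 1.2063 × 49.007 = 59.116 MPa
τ_m = K_s·8F_mD/(πd³) = 1.0694 × 80.361 = 85.939 MPa
Goodman: 1/n_f = τ_a/S_se + τ_m/S_su = 59.116/405 + 85.939/976 = 0.14596 + 0.08805 = 0.23402
n_f = 1/0.23402 = 4.273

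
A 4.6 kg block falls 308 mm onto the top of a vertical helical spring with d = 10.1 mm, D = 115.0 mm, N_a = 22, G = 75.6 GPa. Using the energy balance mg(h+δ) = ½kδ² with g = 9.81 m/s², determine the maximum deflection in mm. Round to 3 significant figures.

k = Gd⁴/(8D³N_a) = (75.6×10³)(10.1⁴)/(8·115.0³·22) = 2.939 N/mm
W = mg = 4.6 × 9.81 = 45.126 N
½kδ² − Wδ − Wh = 0 → δ = (W + √(W² + 2kWh))/k
δ = (45.126 + √(2036.4 + 81697.5))/2.939 = (45.126 + 289.37)/2.939 = 113.81 mm

114 mm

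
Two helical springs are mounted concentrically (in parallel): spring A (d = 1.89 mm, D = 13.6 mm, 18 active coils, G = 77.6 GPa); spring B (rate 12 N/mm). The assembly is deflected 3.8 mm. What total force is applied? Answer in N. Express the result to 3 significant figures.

k_A = Gd⁴/(8D³N_a) = (77.6×10³)(1.89⁴)/(8·13.6³·18) = 2.7336 N/mm
Parallel: k_eq = 2.7336 + 12 = 14.734 N/mm
F = k_eq·δ = 14.734·3.8 = 55.988 N

56.0 N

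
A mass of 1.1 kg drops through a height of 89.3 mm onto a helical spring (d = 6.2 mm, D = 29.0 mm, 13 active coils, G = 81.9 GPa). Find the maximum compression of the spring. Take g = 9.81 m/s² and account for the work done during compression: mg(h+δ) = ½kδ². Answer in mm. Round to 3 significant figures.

6.59 mm

k = Gd⁴/(8D³N_a) = (81.9×10³)(6.2⁴)/(8·29.0³·13) = 47.712 N/mm
W = mg = 1.1 × 9.81 = 10.791 N
½kδ² − Wδ − Wh = 0 → δ = (W + √(W² + 2kWh))/k
δ = (10.791 + √(116.45 + 91953.1))/47.712 = (10.791 + 303.43)/47.712 = 6.5858 mm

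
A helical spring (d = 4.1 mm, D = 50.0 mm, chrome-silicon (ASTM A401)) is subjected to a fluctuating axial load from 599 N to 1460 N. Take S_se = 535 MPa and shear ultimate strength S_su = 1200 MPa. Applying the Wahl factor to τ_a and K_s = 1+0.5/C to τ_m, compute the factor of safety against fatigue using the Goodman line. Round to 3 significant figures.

0.302

C = D/d = 50.0/4.1 = 12.1951; K_W = (4C−1)/(4C−4)+0.615/C = 1.1174; K_s = 1+0.5/C = 1.0410
F_a = (F_max−F_min)/2 = 430.5 N; F_m = (F_max+F_min)/2 = 1029.5 N
τ_a = K_W·8F_aD/(πd³) = 1.1174 × 795.3 = 888.69 MPa
τ_m = K_s·8F_mD/(πd³) = 1.0410 × 1901.9 = 1979.9 MPa
Goodman: 1/n_f = τ_a/S_se + τ_m/S_su = 888.69/535 + 1979.9/1200 = 1.66110 + 1.64989 = 3.311
n_f = 1/3.311 = 0.302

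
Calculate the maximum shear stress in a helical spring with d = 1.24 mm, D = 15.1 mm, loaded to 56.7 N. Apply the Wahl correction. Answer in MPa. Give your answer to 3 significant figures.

Spring index C = D/d = 15.1/1.24 = 12.1774
K_W = (4C−1)/(4C−4) + 0.615/C = 47.710/44.710 + 0.0505 = 1.1176
τ₀ = 8FD/(πd³) = 8·56.7·15.1/(π·1.24³) = 6849.36/5.9898 = 1143.5 MPa
τ_max = K·τ₀ = 1.1176 × 1143.5 = 1278 MPa

1280 MPa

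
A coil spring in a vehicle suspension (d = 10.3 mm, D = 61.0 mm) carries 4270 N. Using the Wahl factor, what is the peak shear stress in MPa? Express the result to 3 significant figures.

763 MPa

Spring index C = D/d = 61.0/10.3 = 5.9223
K_W = (4C−1)/(4C−4) + 0.615/C = 22.689/19.689 + 0.1038 = 1.2562
τ₀ = 8FD/(πd³) = 8·4270·61.0/(π·10.3³) = 2.08376e+06/3432.9 = 607 MPa
τ_max = K·τ₀ = 1.2562 × 607 = 762.52 MPa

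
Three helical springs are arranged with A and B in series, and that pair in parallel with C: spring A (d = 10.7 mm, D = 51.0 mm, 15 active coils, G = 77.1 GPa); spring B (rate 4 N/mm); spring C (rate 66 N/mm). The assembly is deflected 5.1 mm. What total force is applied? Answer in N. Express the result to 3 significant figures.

356 N

k_A = Gd⁴/(8D³N_a) = (77.1×10³)(10.7⁴)/(8·51.0³·15) = 63.489 N/mm
Springs A,B series: k_AB = 1/(1/63.489+1/4) = 3.7629 N/mm; parallel with C: k_eq = 3.7629+66 = 69.763 N/mm
F = k_eq·δ = 69.763·5.1 = 355.79 N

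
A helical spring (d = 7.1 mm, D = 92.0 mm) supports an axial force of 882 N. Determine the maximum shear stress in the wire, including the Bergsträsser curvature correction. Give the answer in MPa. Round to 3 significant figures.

Spring index C = D/d = 92.0/7.1 = 12.9577
K_B = (4C+2)/(4C−3) = 53.831/48.831 = 1.1024
τ₀ = 8FD/(πd³) = 8·882·92.0/(π·7.1³) = 649152/1124.4 = 577.33 MPa
τ_max = K·τ₀ = 1.1024 × 577.33 = 636.44 MPa

636 MPa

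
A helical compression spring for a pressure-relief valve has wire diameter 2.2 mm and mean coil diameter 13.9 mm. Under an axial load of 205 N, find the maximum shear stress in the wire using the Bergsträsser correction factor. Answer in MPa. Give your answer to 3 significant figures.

834 MPa

Spring index C = D/d = 13.9/2.2 = 6.3182
K_B = (4C+2)/(4C−3) = 27.273/22.273 = 1.2245
τ₀ = 8FD/(πd³) = 8·205·13.9/(π·2.2³) = 22796/33.452 = 681.46 MPa
τ_max = K·τ₀ = 1.2245 × 681.46 = 834.44 MPa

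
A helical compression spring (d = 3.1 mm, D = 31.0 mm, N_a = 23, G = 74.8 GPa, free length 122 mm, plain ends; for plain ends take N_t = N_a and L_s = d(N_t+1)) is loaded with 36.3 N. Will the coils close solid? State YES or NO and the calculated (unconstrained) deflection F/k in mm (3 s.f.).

NO, δ = 28.8 mm

k = Gd⁴/(8D³N_a) = (74.8×10³)(3.1⁴)/(8·31.0³·23) = 1.2602 N/mm
N_t = 23; L_s = 3.1·24 = 74.4 mm; δ_solid = L₀ − L_s = 122 − 74.4 = 47.6 mm
δ = F/k = 36.3/1.2602 = 28.805 mm
δ < δ_solid → spring does not go solid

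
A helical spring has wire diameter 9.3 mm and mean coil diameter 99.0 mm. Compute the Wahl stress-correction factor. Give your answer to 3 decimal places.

C = D/d = 99.0/9.3 = 10.6452
K_W = (4C−1)/(4C−4) + 0.615/C = 41.581/38.581 + 0.0578 = 1.1355

1.136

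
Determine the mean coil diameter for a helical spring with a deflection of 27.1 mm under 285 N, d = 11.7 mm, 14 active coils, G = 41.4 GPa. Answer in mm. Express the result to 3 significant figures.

Required rate k = F/δ = 285/27.1 = 10.517 N/mm
D = (Gd⁴/(8N_a·k))^(1/3) = (41.4×10³·11.7⁴/(8·14·10.517))^(1/3)
  = (658643)^(1/3) = 87.0062 mm

87.0 mm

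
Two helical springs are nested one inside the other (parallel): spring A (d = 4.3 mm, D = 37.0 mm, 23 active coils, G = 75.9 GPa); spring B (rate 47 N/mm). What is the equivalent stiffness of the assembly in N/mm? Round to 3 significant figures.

49.8 N/mm

k_A = Gd⁴/(8D³N_a) = (75.9×10³)(4.3⁴)/(8·37.0³·23) = 2.7841 N/mm
Parallel: k_eq = 2.7841 + 47 = 49.784 N/mm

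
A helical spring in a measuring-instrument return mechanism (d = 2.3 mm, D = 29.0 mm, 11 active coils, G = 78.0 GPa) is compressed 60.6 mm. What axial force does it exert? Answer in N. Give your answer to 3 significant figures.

61.6 N

k = Gd⁴/(8D³N_a) = (78.0×10³)(2.3⁴)/(8·29.0³·11) = 1.017 N/mm
F = k·δ = 1.017 × 60.6 = 61.631 N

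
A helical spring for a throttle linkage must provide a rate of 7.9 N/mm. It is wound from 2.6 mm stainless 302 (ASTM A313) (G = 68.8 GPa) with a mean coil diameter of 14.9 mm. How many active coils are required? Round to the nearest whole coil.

15

N_a = Gd⁴/(8D³k) = (68.8×10³ × 2.6⁴)/(8 × 14.9³ × 7.9)
    = 3.14399e+06 / 209062 = 15.04 → 15 coils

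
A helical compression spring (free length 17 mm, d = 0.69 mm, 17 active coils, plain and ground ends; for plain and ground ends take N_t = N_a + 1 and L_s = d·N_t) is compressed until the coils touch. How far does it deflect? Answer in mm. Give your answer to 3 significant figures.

N_t = 18; L_s = 0.69·18 = 12.42 mm
δ_solid = L₀ − L_s = 17 − 12.42 = 4.58 mm

4.58 mm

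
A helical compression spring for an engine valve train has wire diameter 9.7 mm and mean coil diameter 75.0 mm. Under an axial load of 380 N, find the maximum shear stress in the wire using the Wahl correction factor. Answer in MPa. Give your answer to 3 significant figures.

94.7 MPa

Spring index C = D/d = 75.0/9.7 = 7.7320
K_W = (4C−1)/(4C−4) + 0.615/C = 29.928/26.928 + 0.0795 = 1.1909
τ₀ = 8FD/(πd³) = 8·380·75.0/(π·9.7³) = 228000/2867.2 = 79.519 MPa
τ_max = K·τ₀ = 1.1909 × 79.519 = 94.703 MPa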